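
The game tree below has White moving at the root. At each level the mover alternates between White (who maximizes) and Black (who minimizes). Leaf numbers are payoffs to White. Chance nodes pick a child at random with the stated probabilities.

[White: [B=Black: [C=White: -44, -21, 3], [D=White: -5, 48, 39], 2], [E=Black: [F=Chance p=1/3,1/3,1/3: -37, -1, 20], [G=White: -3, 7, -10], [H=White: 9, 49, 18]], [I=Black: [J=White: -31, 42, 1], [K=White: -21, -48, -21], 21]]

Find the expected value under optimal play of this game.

C (White): max(-44, -21, 3) = 3
D (White): max(-5, 48, 39) = 48
B (Black): min(3, 48, 2) = 2
F (Chance): 1/3·-37 + 1/3·-1 + 1/3·20 = -6
G (White): max(-3, 7, -10) = 7
H (White): max(9, 49, 18) = 49
E (Black): min(-6, 7, 49) = -6
J (White): max(-31, 42, 1) = 42
K (White): max(-21, -48, -21) = -21
I (Black): min(42, -21, 21) = -21
Root (White): max(2, -6, -21) = 2

2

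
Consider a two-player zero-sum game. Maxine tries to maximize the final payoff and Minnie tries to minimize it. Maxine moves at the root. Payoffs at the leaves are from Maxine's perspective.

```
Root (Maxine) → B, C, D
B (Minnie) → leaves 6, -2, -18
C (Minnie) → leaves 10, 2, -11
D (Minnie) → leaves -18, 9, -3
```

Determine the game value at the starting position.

B (Minnie): min(6, -2, -18) = -18
C (Minnie): min(10, 2, -11) = -11
D (Minnie): min(-18, 9, -3) = -18
Root (Maxine): max(-18, -11, -18) = -11

-11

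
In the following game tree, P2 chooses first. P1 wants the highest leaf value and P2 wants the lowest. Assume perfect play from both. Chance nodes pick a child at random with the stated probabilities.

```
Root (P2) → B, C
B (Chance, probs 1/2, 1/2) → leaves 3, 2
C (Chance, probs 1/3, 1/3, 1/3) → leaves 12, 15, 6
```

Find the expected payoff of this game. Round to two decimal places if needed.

2.5

B (Chance): 1/2·3 + 1/2·2 = 2.5
C (Chance): 1/3·12 + 1/3·15 + 1/3·6 = 11
Root (P2): min(2.5, 11) = 2.5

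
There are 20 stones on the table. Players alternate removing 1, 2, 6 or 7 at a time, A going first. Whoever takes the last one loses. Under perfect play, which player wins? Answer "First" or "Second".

Second

i:   0  1  2  3  4  5  6  7  8  9 10 11 12 13 14 15 16 17 18 19 20
     W  L  W  W  L  W  W  W  W  L  W  W  L  W  W  W  W  L  W  W  L
Position 20 is L, so the second player wins.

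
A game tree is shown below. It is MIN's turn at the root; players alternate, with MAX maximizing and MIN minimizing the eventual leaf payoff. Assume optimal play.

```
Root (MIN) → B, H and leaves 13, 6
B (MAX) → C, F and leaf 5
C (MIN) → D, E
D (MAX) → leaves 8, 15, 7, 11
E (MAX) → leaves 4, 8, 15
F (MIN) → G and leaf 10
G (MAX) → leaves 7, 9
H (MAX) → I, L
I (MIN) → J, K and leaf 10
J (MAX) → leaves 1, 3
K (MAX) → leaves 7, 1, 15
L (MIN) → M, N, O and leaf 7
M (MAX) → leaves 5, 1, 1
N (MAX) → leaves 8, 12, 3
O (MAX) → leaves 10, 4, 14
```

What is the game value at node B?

15

D: max(8, 15, 7, 11) = 15
E: max(4, 8, 15) = 15
C: min(15, 15) = 15
G: max(7, 9) = 9
F: min(9, 10) = 9
B: max(15, 9, 5) = 15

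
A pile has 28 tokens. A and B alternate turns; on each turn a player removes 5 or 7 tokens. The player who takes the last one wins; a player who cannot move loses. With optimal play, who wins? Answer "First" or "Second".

Second

Positions where the player to move wins (W) vs loses (L):
i:   0  1  2  3  4  5  6  7  8  9 10 11 12 13 14 15 16 17 18 19 20 21 22 23 24 25 26 27 28
     L  L  L  L  L  W  W  W  W  W  W  W  L  L  L  L  L  W  W  W  W  W  W  W  L  L  L  L  L
Position 28 is L, so the second player wins.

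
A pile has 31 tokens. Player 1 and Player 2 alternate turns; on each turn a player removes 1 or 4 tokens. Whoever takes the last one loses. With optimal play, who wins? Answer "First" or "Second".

Second

Compute winning (W) and losing (L) positions by backward induction:
i:   0  1  2  3  4  5  6  7  8  9 10 11 12 13 14 15 16 17 18 19 20 21 22 23 24 25 26 27 28 29 30 31
     W  L  W  L  W  W  L  W  L  W  W  L  W  L  W  W  L  W  L  W  W  L  W  L  W  W  L  W  L  W  W  L
Position 31 is L, so the second player wins.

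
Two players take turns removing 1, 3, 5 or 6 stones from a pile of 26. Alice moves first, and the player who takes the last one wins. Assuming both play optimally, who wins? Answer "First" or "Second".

Second

i:   0  1  2  3  4  5  6  7  8  9 10 11 12 13 14 15 16 17 18 19 20 21 22 23 24 25 26
     L  W  L  W  L  W  W  W  W  W  W  L  W  L  W  L  W  W  W  W  W  W  L  W  L  W  L
Position 26 is L, so the second player wins.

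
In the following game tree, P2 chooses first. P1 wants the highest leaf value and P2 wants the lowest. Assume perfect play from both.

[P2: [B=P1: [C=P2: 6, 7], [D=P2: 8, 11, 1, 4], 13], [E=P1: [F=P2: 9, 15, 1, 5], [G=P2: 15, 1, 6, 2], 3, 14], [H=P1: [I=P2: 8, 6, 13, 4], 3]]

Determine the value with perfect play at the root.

4

C (P2): min(6, 7) = 6
D (P2): min(8, 11, 1, 4) = 1
B (P1): max(6, 1, 13) = 13
F (P2): min(9, 15, 1, 5) = 1
G (P2): min(15, 1, 6, 2) = 1
E (P1): max(1, 1, 3, 14) = 14
I (P2): min(8, 6, 13, 4) = 4
H (P1): max(4, 3) = 4
Root (P2): min(13, 14, 4) = 4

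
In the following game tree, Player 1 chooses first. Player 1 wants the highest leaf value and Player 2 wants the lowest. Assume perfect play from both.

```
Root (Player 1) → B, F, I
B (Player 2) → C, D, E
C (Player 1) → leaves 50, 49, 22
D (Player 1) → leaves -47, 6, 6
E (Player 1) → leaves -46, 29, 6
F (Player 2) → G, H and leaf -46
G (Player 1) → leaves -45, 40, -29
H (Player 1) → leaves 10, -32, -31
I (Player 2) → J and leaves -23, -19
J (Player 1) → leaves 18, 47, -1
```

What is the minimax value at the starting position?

6

C (Player 1): max(50, 49, 22) = 50
D (Player 1): max(-47, 6, 6) = 6
E (Player 1): max(-46, 29, 6) = 29
B (Player 2): min(50, 6, 29) = 6
G (Player 1): max(-45, 40, -29) = 40
H (Player 1): max(10, -32, -31) = 10
F (Player 2): min(40, 10, -46) = -46
J (Player 1): max(18, 47, -1) = 47
I (Player 2): min(47, -23, -19) = -23
Root (Player 1): max(6, -46, -23) = 6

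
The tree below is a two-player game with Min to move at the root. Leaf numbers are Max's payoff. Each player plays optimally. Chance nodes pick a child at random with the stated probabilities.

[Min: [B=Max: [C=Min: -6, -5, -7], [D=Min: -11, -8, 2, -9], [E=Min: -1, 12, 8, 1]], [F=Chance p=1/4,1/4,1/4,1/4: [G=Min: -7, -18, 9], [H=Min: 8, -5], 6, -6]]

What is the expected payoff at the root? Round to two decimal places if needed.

-5.75

C (Min): min(-6, -5, -7) = -7
D (Min): min(-11, -8, 2, -9) = -11
E (Min): min(-1, 12, 8, 1) = -1
B (Max): max(-7, -11, -1) = -1
G (Min): min(-7, -18, 9) = -18
H (Min): min(8, -5) = -5
F (Chance): 1/4·-18 + 1/4·-5 + 1/4·6 + 1/4·-6 = -5.75
Root (Min): min(-1, -5.75) = -5.75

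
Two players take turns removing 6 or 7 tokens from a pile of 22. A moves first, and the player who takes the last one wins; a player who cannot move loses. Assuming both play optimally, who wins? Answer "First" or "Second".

First

i:   0  1  2  3  4  5  6  7  8  9 10 11 12 13 14 15 16 17 18 19 20 21 22
     L  L  L  L  L  L  W  W  W  W  W  W  W  L  L  L  L  L  L  W  W  W  W
Position 22 is W, so the first player wins.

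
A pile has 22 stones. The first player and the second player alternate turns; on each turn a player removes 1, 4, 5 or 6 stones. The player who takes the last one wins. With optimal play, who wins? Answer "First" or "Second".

i:   0  1  2  3  4  5  6  7  8  9 10 11 12 13 14 15 16 17 18 19 20 21 22
     L  W  L  W  W  W  W  W  W  L  W  L  W  W  W  W  W  W  L  W  L  W  W
Position 22 is W, so the first player wins.

First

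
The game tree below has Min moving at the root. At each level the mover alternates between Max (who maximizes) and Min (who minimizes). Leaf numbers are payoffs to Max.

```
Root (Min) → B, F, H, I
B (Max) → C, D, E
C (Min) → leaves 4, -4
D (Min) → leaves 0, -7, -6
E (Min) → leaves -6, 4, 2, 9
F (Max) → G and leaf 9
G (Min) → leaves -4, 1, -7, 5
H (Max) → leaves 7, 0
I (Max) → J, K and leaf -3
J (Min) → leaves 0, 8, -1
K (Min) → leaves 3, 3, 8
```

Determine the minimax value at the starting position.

C (Min): min(4, -4) = -4
D (Min): min(0, -7, -6) = -7
E (Min): min(-6, 4, 2, 9) = -6
B (Max): max(-4, -7, -6) = -4
G (Min): min(-4, 1, -7, 5) = -7
F (Max): max(-7, 9) = 9
H (Max): max(7, 0) = 7
J (Min): min(0, 8, -1) = -1
K (Min): min(3, 3, 8) = 3
I (Max): max(-1, 3, -3) = 3
Root (Min): min(-4, 9, 7, 3) = -4

-4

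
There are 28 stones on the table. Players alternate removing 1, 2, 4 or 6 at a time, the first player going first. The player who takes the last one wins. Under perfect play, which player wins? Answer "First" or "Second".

i:   0  1  2  3  4  5  6  7  8  9 10 11 12 13 14 15 16 17 18 19 20 21 22 23 24 25 26 27 28
     L  W  W  L  W  W  W  W  L  W  W  L  W  W  W  W  L  W  W  L  W  W  W  W  L  W  W  L  W
Position 28 is W, so the first player wins.

First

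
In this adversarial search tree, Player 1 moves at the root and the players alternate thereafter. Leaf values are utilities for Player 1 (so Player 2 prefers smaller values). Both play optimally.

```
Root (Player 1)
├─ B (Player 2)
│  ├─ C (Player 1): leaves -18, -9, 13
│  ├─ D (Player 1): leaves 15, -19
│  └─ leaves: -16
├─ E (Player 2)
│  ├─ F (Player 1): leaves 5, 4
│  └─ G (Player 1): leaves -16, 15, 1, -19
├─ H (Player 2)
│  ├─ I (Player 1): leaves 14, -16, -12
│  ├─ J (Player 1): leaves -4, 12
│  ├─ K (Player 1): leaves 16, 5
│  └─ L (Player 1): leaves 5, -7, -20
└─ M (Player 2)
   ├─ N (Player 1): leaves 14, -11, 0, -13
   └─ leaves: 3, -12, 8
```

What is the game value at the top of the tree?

C (Player 1): max(-18, -9, 13) = 13
D (Player 1): max(15, -19) = 15
B (Player 2): min(13, 15, -16) = -16
F (Player 1): max(5, 4) = 5
G (Player 1): max(-16, 15, 1, -19) = 15
E (Player 2): min(5, 15) = 5
I (Player 1): max(14, -16, -12) = 14
J (Player 1): max(-4, 12) = 12
K (Player 1): max(16, 5) = 16
L (Player 1): max(5, -7, -20) = 5
H (Player 2): min(14, 12, 16, 5) = 5
N (Player 1): max(14, -11, 0, -13) = 14
M (Player 2): min(14, 3, -12, 8) = -12
Root (Player 1): max(-16, 5, 5, -12) = 5

5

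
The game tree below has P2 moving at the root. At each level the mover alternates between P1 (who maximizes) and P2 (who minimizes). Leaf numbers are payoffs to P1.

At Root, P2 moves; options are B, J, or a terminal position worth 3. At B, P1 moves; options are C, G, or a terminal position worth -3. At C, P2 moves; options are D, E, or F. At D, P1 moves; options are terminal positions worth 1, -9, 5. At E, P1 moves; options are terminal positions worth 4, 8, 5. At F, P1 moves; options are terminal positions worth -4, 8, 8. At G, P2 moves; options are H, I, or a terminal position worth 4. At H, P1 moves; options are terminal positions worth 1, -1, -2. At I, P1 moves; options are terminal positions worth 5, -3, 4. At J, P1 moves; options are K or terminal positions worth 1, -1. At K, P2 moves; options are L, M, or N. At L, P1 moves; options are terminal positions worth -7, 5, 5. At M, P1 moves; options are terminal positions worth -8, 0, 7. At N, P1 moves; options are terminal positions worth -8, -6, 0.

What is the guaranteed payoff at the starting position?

1

D (P1): max(1, -9, 5) = 5
E (P1): max(4, 8, 5) = 8
F (P1): max(-4, 8, 8) = 8
C (P2): min(5, 8, 8) = 5
H (P1): max(1, -1, -2) = 1
I (P1): max(5, -3, 4) = 5
G (P2): min(1, 5, 4) = 1
B (P1): max(5, 1, -3) = 5
L (P1): max(-7, 5, 5) = 5
M (P1): max(-8, 0, 7) = 7
N (P1): max(-8, -6, 0) = 0
K (P2): min(5, 7, 0) = 0
J (P1): max(0, 1, -1) = 1
Root (P2): min(5, 1, 3) = 1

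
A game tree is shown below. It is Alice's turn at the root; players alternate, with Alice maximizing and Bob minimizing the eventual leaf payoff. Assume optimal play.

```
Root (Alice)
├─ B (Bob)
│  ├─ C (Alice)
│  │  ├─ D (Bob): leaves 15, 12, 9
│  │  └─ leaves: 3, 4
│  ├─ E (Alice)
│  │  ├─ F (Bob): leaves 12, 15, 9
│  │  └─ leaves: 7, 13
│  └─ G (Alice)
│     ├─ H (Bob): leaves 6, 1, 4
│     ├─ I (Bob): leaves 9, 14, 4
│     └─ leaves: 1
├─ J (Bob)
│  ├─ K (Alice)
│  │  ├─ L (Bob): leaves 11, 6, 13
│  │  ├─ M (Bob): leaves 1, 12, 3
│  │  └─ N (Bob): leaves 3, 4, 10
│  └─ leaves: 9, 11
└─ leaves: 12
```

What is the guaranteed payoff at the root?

12

D (Bob): min(15, 12, 9) = 9
C (Alice): max(9, 3, 4) = 9
F (Bob): min(12, 15, 9) = 9
E (Alice): max(9, 7, 13) = 13
H (Bob): min(6, 1, 4) = 1
I (Bob): min(9, 14, 4) = 4
G (Alice): max(1, 4, 1) = 4
B (Bob): min(9, 13, 4) = 4
L (Bob): min(11, 6, 13) = 6
M (Bob): min(1, 12, 3) = 1
N (Bob): min(3, 4, 10) = 3
K (Alice): max(6, 1, 3) = 6
J (Bob): min(6, 9, 11) = 6
Root (Alice): max(4, 6, 12) = 12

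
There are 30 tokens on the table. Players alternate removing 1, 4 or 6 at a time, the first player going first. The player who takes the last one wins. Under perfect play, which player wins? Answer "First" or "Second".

Mark each pile size as W (mover wins) or L (mover loses):
i:   0  1  2  3  4  5  6  7  8  9 10 11 12 13 14 15 16 17 18 19 20 21 22 23 24 25 26 27 28 29 30
     L  W  L  W  W  L  W  L  W  W  L  W  L  W  W  L  W  L  W  W  L  W  L  W  W  L  W  L  W  W  L
Position 30 is L, so the second player wins.

Second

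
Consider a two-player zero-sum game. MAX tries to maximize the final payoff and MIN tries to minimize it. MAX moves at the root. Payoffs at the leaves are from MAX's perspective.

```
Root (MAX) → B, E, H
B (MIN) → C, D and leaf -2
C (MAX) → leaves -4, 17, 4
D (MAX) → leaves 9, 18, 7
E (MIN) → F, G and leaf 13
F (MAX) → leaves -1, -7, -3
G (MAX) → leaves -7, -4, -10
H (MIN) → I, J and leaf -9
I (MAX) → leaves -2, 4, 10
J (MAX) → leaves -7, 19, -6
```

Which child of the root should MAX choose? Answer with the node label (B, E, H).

C (MAX): max(-4, 17, 4) = 17
D (MAX): max(9, 18, 7) = 18
B (MIN): min(17, 18, -2) = -2
F (MAX): max(-1, -7, -3) = -1
G (MAX): max(-7, -4, -10) = -4
E (MIN): min(-1, -4, 13) = -4
I (MAX): max(-2, 4, 10) = 10
J (MAX): max(-7, 19, -6) = 19
H (MIN): min(10, 19, -9) = -9
Root (MAX): max(-2, -4, -9) = -2
MAX picks the child with the highest value: B (value -2).

B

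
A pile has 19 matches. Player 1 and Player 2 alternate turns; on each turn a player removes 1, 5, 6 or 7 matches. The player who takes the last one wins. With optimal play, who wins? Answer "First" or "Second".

First

Compute winning (W) and losing (L) positions by backward induction:
i:   0  1  2  3  4  5  6  7  8  9 10 11 12 13 14 15 16 17 18 19
     L  W  L  W  L  W  W  W  W  W  W  W  L  W  L  W  L  W  W  W
Position 19 is W, so the first player wins.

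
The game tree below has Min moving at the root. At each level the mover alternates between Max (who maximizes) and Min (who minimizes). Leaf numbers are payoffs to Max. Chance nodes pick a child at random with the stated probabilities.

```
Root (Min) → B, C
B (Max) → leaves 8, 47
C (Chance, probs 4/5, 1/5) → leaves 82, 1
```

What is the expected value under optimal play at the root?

B (Max): max(8, 47) = 47
C (Chance): 4/5·82 + 1/5·1 = 65.8
Root (Min): min(47, 65.8) = 47

47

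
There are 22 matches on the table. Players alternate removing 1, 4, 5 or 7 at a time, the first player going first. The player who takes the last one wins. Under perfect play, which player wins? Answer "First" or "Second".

First

Compute winning (W) and losing (L) positions by backward induction:
i:   0  1  2  3  4  5  6  7  8  9 10 11 12 13 14 15 16 17 18 19 20 21 22
     L  W  L  W  W  W  W  W  L  W  L  W  W  W  W  W  L  W  L  W  W  W  W
Position 22 is W, so the first player wins.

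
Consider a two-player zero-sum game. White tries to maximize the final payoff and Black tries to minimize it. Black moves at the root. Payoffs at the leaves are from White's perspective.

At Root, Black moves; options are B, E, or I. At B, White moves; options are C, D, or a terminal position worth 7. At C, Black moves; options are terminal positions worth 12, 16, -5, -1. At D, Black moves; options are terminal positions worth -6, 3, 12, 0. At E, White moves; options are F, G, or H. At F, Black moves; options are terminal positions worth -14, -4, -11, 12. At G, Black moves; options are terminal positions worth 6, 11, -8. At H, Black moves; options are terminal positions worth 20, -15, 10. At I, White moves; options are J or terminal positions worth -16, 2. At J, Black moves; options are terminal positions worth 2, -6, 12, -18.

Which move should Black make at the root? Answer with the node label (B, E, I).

E

C (Black): min(12, 16, -5, -1) = -5
D (Black): min(-6, 3, 12, 0) = -6
B (White): max(-5, -6, 7) = 7
F (Black): min(-14, -4, -11, 12) = -14
G (Black): min(6, 11, -8) = -8
H (Black): min(20, -15, 10) = -15
E (White): max(-14, -8, -15) = -8
J (Black): min(2, -6, 12, -18) = -18
I (White): max(-18, -16, 2) = 2
Root (Black): min(7, -8, 2) = -8
Black picks the child with the lowest value: E (value -8).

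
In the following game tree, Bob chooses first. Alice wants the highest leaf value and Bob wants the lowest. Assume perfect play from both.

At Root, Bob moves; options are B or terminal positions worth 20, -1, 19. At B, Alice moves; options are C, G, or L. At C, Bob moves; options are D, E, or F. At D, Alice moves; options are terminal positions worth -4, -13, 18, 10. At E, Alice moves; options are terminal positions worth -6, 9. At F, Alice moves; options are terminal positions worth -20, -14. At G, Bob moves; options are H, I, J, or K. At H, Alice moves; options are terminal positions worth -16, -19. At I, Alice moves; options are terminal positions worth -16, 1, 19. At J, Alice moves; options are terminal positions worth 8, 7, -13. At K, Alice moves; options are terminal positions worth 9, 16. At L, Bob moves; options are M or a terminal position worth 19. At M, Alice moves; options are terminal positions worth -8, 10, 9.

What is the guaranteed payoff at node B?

D: max(-4, -13, 18, 10) = 18
E: max(-6, 9) = 9
F: max(-20, -14) = -14
C: min(18, 9, -14) = -14
H: max(-16, -19) = -16
I: max(-16, 1, 19) = 19
J: max(8, 7, -13) = 8
K: max(9, 16) = 16
G: min(-16, 19, 8, 16) = -16
M: max(-8, 10, 9) = 10
L: min(10, 19) = 10
B: max(-14, -16, 10) = 10

10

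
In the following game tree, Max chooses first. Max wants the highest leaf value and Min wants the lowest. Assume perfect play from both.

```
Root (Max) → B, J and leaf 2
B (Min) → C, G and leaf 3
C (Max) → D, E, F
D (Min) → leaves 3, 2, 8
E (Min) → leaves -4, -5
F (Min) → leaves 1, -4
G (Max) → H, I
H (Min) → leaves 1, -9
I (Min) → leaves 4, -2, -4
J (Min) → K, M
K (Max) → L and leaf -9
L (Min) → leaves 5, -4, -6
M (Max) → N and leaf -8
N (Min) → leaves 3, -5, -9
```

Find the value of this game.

2

D (Min): min(3, 2, 8) = 2
E (Min): min(-4, -5) = -5
F (Min): min(1, -4) = -4
C (Max): max(2, -5, -4) = 2
H (Min): min(1, -9) = -9
I (Min): min(4, -2, -4) = -4
G (Max): max(-9, -4) = -4
B (Min): min(2, -4, 3) = -4
L (Min): min(5, -4, -6) = -6
K (Max): max(-6, -9) = -6
N (Min): min(3, -5, -9) = -9
M (Max): max(-9, -8) = -8
J (Min): min(-6, -8) = -8
Root (Max): max(-4, -8, 2) = 2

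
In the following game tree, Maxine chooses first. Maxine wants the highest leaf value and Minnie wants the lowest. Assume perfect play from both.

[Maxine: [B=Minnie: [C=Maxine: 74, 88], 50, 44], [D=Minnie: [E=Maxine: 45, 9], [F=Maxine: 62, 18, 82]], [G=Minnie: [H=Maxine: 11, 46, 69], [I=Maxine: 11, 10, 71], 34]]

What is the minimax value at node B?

C: max(74, 88) = 88
B: min(88, 50, 44) = 44

44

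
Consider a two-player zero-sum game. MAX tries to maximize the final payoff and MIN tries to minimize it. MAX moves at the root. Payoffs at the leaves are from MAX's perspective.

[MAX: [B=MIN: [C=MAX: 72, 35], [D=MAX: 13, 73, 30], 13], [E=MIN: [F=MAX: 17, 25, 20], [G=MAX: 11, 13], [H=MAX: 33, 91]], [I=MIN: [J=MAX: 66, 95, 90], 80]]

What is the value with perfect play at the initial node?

C (MAX): max(72, 35) = 72
D (MAX): max(13, 73, 30) = 73
B (MIN): min(72, 73, 13) = 13
F (MAX): max(17, 25, 20) = 25
G (MAX): max(11, 13) = 13
H (MAX): max(33, 91) = 91
E (MIN): min(25, 13, 91) = 13
J (MAX): max(66, 95, 90) = 95
I (MIN): min(95, 80) = 80
Root (MAX): max(13, 13, 80) = 80

80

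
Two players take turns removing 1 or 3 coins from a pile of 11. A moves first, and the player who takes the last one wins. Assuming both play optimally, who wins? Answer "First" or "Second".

Compute winning (W) and losing (L) positions by backward induction:
i:   0  1  2  3  4  5  6  7  8  9 10 11
     L  W  L  W  L  W  L  W  L  W  L  W
Position 11 is W, so the first player wins.

First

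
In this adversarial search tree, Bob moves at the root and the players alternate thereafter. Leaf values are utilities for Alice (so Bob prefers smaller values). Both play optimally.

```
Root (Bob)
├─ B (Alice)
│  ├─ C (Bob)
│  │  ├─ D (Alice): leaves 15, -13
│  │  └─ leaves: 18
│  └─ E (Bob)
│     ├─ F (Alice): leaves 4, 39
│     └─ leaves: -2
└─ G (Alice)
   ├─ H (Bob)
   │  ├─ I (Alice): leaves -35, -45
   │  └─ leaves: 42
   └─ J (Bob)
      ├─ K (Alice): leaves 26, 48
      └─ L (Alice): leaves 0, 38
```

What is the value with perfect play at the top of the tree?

15

D (Alice): max(15, -13) = 15
C (Bob): min(15, 18) = 15
F (Alice): max(4, 39) = 39
E (Bob): min(39, -2) = -2
B (Alice): max(15, -2) = 15
I (Alice): max(-35, -45) = -35
H (Bob): min(-35, 42) = -35
K (Alice): max(26, 48) = 48
L (Alice): max(0, 38) = 38
J (Bob): min(48, 38) = 38
G (Alice): max(-35, 38) = 38
Root (Bob): min(15, 38) = 15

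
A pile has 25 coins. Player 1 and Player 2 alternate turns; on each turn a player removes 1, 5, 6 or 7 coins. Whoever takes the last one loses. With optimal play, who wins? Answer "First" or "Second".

Compute winning (W) and losing (L) positions by backward induction:
i:   0  1  2  3  4  5  6  7  8  9 10 11 12 13 14 15 16 17 18 19 20 21 22 23 24 25
     W  L  W  L  W  L  W  W  W  W  W  W  W  L  W  L  W  L  W  W  W  W  W  W  W  L
Position 25 is L, so the second player wins.

Second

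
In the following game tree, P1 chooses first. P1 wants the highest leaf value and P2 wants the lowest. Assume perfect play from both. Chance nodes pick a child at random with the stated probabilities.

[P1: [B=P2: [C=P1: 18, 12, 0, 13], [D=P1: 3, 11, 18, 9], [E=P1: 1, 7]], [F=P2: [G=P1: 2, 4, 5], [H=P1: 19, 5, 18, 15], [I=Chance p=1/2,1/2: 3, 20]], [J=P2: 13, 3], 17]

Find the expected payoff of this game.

C (P1): max(18, 12, 0, 13) = 18
D (P1): max(3, 11, 18, 9) = 18
E (P1): max(1, 7) = 7
B (P2): min(18, 18, 7) = 7
G (P1): max(2, 4, 5) = 5
H (P1): max(19, 5, 18, 15) = 19
I (Chance): 1/2·3 + 1/2·20 = 11.5
F (P2): min(5, 19, 11.5) = 5
J (P2): min(13, 3) = 3
Root (P1): max(7, 5, 3, 17) = 17

17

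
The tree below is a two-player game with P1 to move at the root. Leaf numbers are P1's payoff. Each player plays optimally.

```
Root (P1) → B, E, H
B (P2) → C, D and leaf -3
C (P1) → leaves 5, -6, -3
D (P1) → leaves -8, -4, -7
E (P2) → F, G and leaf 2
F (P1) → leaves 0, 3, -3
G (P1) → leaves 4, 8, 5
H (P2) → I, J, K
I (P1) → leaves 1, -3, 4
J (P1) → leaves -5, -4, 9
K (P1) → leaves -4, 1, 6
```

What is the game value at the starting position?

C (P1): max(5, -6, -3) = 5
D (P1): max(-8, -4, -7) = -4
B (P2): min(5, -4, -3) = -4
F (P1): max(0, 3, -3) = 3
G (P1): max(4, 8, 5) = 8
E (P2): min(3, 8, 2) = 2
I (P1): max(1, -3, 4) = 4
J (P1): max(-5, -4, 9) = 9
K (P1): max(-4, 1, 6) = 6
H (P2): min(4, 9, 6) = 4
Root (P1): max(-4, 2, 4) = 4

4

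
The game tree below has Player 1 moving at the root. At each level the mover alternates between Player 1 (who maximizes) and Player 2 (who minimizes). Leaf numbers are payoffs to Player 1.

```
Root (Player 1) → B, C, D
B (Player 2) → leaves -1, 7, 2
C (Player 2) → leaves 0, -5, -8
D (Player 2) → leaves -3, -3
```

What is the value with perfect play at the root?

B (Player 2): min(-1, 7, 2) = -1
C (Player 2): min(0, -5, -8) = -8
D (Player 2): min(-3, -3) = -3
Root (Player 1): max(-1, -8, -3) = -1

-1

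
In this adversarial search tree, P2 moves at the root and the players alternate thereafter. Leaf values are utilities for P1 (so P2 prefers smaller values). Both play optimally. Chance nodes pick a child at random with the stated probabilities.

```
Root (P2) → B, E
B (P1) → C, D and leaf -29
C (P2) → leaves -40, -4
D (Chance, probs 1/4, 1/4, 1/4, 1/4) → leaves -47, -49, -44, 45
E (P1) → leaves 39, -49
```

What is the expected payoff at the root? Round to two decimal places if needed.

-23.75

C (P2): min(-40, -4) = -40
D (Chance): 1/4·-47 + 1/4·-49 + 1/4·-44 + 1/4·45 = -23.75
B (P1): max(-40, -23.75, -29) = -23.75
E (P1): max(39, -49) = 39
Root (P2): min(-23.75, 39) = -23.75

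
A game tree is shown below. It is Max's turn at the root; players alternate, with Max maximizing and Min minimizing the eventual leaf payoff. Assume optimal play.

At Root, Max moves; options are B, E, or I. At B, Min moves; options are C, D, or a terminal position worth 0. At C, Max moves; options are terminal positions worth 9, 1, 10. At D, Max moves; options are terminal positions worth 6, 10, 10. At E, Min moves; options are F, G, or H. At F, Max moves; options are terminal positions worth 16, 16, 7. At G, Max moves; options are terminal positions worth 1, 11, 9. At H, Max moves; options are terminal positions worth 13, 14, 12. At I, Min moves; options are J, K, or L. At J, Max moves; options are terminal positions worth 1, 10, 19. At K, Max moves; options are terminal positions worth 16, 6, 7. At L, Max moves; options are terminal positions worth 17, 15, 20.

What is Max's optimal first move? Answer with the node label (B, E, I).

C (Max): max(9, 1, 10) = 10
D (Max): max(6, 10, 10) = 10
B (Min): min(10, 10, 0) = 0
F (Max): max(16, 16, 7) = 16
G (Max): max(1, 11, 9) = 11
H (Max): max(13, 14, 12) = 14
E (Min): min(16, 11, 14) = 11
J (Max): max(1, 10, 19) = 19
K (Max): max(16, 6, 7) = 16
L (Max): max(17, 15, 20) = 20
I (Min): min(19, 16, 20) = 16
Root (Max): max(0, 11, 16) = 16
Max picks the child with the highest value: I (value 16).

I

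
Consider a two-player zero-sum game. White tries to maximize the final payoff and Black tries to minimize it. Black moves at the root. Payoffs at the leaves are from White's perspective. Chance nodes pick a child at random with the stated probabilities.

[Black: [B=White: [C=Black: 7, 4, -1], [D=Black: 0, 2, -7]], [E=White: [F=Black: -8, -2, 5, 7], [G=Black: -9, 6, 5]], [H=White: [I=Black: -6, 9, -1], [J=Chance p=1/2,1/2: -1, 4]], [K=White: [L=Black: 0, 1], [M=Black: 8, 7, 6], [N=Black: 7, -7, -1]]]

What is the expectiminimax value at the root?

C (Black): min(7, 4, -1) = -1
D (Black): min(0, 2, -7) = -7
B (White): max(-1, -7) = -1
F (Black): min(-8, -2, 5, 7) = -8
G (Black): min(-9, 6, 5) = -9
E (White): max(-8, -9) = -8
I (Black): min(-6, 9, -1) = -6
J (Chance): 1/2·-1 + 1/2·4 = 1.5
H (White): max(-6, 1.5) = 1.5
L (Black): min(0, 1) = 0
M (Black): min(8, 7, 6) = 6
N (Black): min(7, -7, -1) = -7
K (White): max(0, 6, -7) = 6
Root (Black): min(-1, -8, 1.5, 6) = -8

-8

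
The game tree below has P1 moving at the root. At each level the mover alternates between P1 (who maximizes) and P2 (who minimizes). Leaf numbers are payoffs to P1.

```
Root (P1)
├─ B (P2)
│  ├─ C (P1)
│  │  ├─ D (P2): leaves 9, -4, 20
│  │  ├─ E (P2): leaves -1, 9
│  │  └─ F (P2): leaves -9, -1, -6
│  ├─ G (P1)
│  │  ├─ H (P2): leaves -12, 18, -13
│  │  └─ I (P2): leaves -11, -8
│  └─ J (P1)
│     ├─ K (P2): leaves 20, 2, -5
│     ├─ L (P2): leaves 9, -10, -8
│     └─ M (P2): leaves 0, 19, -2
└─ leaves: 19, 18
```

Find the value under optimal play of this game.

D (P2): min(9, -4, 20) = -4
E (P2): min(-1, 9) = -1
F (P2): min(-9, -1, -6) = -9
C (P1): max(-4, -1, -9) = -1
H (P2): min(-12, 18, -13) = -13
I (P2): min(-11, -8) = -11
G (P1): max(-13, -11) = -11
K (P2): min(20, 2, -5) = -5
L (P2): min(9, -10, -8) = -10
M (P2): min(0, 19, -2) = -2
J (P1): max(-5, -10, -2) = -2
B (P2): min(-1, -11, -2) = -11
Root (P1): max(-11, 19, 18) = 19

19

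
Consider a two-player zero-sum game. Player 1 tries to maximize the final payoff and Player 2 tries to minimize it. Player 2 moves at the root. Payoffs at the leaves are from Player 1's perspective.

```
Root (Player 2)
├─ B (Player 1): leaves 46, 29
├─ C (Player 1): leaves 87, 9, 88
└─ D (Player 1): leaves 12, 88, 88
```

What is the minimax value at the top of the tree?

46

B (Player 1): max(46, 29) = 46
C (Player 1): max(87, 9, 88) = 88
D (Player 1): max(12, 88, 88) = 88
Root (Player 2): min(46, 88, 88) = 46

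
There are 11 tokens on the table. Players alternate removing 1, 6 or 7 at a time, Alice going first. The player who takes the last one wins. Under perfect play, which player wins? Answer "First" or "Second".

Positions where the player to move wins (W) vs loses (L):
i:   0  1  2  3  4  5  6  7  8  9 10 11
     L  W  L  W  L  W  W  W  W  W  W  W
Position 11 is W, so the first player wins.

First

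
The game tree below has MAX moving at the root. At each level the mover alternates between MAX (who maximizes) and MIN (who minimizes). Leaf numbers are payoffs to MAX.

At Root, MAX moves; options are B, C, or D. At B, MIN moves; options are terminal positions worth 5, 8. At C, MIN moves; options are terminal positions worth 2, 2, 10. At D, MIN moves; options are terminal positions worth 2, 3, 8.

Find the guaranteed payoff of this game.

B (MIN): min(5, 8) = 5
C (MIN): min(2, 2, 10) = 2
D (MIN): min(2, 3, 8) = 2
Root (MAX): max(5, 2, 2) = 5

5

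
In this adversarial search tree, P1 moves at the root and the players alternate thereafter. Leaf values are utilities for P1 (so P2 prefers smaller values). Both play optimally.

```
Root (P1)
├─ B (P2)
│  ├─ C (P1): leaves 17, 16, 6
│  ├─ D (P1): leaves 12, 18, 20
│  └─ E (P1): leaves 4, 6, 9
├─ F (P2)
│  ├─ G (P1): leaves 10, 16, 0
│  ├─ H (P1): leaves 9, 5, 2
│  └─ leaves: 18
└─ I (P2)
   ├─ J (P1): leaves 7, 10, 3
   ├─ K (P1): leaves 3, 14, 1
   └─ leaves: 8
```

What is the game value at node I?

J: max(7, 10, 3) = 10
K: max(3, 14, 1) = 14
I: min(10, 14, 8) = 8

8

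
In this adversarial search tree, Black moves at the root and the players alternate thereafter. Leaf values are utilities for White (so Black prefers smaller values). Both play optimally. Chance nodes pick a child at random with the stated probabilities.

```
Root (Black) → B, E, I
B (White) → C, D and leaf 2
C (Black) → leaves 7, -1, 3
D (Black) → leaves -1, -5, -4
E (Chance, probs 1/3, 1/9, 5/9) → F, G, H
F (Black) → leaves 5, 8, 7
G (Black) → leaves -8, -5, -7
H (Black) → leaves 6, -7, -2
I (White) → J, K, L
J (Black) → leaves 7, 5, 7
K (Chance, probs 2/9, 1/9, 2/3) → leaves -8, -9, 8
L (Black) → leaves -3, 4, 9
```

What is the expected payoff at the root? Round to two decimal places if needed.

-3.11

C (Black): min(7, -1, 3) = -1
D (Black): min(-1, -5, -4) = -5
B (White): max(-1, -5, 2) = 2
F (Black): min(5, 8, 7) = 5
G (Black): min(-8, -5, -7) = -8
H (Black): min(6, -7, -2) = -7
E (Chance): 1/3·5 + 1/9·-8 + 5/9·-7 = -3.11
J (Black): min(7, 5, 7) = 5
K (Chance): 2/9·-8 + 1/9·-9 + 2/3·8 = 2.56
L (Black): min(-3, 4, 9) = -3
I (White): max(5, 2.56, -3) = 5
Root (Black): min(2, -3.11, 5) = -3.11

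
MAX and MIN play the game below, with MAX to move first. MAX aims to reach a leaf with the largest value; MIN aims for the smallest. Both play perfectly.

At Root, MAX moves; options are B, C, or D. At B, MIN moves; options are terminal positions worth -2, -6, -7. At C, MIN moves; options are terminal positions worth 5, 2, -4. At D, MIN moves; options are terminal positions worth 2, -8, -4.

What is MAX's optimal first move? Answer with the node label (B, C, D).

C

B (MIN): min(-2, -6, -7) = -7
C (MIN): min(5, 2, -4) = -4
D (MIN): min(2, -8, -4) = -8
Root (MAX): max(-7, -4, -8) = -4
MAX picks the child with the highest value: C (value -4).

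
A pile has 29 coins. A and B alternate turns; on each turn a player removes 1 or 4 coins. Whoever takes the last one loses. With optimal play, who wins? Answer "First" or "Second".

First

W/L table (W = player to move can force a win):
i:   0  1  2  3  4  5  6  7  8  9 10 11 12 13 14 15 16 17 18 19 20 21 22 23 24 25 26 27 28 29
     W  L  W  L  W  W  L  W  L  W  W  L  W  L  W  W  L  W  L  W  W  L  W  L  W  W  L  W  L  W
Position 29 is W, so the first player wins.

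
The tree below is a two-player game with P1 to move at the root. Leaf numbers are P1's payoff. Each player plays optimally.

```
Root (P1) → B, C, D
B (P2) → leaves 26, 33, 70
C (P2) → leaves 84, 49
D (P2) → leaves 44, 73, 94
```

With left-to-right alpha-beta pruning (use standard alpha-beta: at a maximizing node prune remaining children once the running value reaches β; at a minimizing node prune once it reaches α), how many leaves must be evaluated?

B [α=-∞,β=+∞]: v=26
C [α=26,β=+∞]: v=49
D [α=49,β=+∞]: v=44 after child 1 ≤ α → α-cutoff, skip 2
Root [α=-∞,β=+∞]: v=49
Leaves evaluated: 6 of 8.

6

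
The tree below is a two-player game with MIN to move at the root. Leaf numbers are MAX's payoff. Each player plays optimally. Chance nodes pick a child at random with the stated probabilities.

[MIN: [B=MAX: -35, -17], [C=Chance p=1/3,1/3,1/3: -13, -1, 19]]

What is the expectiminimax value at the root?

-17

B (MAX): max(-35, -17) = -17
C (Chance): 1/3·-13 + 1/3·-1 + 1/3·19 = 1.67
Root (MIN): min(-17, 1.67) = -17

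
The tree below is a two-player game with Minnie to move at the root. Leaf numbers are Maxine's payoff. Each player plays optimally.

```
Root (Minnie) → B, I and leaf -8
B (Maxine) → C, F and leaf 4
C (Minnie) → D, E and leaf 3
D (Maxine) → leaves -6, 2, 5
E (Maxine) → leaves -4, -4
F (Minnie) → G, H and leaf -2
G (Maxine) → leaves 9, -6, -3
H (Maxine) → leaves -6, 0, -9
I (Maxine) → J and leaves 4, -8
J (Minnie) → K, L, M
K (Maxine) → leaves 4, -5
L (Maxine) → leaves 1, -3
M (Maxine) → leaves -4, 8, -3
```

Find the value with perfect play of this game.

-8

D (Maxine): max(-6, 2, 5) = 5
E (Maxine): max(-4, -4) = -4
C (Minnie): min(5, -4, 3) = -4
G (Maxine): max(9, -6, -3) = 9
H (Maxine): max(-6, 0, -9) = 0
F (Minnie): min(9, 0, -2) = -2
B (Maxine): max(-4, -2, 4) = 4
K (Maxine): max(4, -5) = 4
L (Maxine): max(1, -3) = 1
M (Maxine): max(-4, 8, -3) = 8
J (Minnie): min(4, 1, 8) = 1
I (Maxine): max(1, 4, -8) = 4
Root (Minnie): min(4, 4, -8) = -8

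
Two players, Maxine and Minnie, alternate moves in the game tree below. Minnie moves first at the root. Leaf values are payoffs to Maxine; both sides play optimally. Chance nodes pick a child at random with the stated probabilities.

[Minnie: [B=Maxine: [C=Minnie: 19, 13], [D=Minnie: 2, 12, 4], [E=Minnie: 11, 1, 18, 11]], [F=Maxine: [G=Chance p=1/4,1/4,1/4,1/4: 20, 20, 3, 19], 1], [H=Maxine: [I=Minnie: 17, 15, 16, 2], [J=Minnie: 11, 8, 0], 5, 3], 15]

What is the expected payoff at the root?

5

C (Minnie): min(19, 13) = 13
D (Minnie): min(2, 12, 4) = 2
E (Minnie): min(11, 1, 18, 11) = 1
B (Maxine): max(13, 2, 1) = 13
G (Chance): 1/4·20 + 1/4·20 + 1/4·3 + 1/4·19 = 15.5
F (Maxine): max(15.5, 1) = 15.5
I (Minnie): min(17, 15, 16, 2) = 2
J (Minnie): min(11, 8, 0) = 0
H (Maxine): max(2, 0, 5, 3) = 5
Root (Minnie): min(13, 15.5, 5, 15) = 5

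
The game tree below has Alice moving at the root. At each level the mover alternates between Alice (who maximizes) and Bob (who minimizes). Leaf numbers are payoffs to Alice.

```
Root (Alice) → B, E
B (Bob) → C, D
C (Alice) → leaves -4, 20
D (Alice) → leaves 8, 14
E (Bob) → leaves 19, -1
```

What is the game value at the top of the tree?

C (Alice): max(-4, 20) = 20
D (Alice): max(8, 14) = 14
B (Bob): min(20, 14) = 14
E (Bob): min(19, -1) = -1
Root (Alice): max(14, -1) = 14

14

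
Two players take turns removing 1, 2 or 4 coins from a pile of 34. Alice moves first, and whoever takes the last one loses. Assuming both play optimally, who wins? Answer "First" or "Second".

Positions where the player to move wins (W) vs loses (L):
i:   0  1  2  3  4  5  6  7  8  9 10 11 12 13 14 15 16 17 18 19 20 21 22 23 24 25 26 27 28 29 30 31 32 33 34
     W  L  W  W  L  W  W  L  W  W  L  W  W  L  W  W  L  W  W  L  W  W  L  W  W  L  W  W  L  W  W  L  W  W  L
Position 34 is L, so the second player wins.

Second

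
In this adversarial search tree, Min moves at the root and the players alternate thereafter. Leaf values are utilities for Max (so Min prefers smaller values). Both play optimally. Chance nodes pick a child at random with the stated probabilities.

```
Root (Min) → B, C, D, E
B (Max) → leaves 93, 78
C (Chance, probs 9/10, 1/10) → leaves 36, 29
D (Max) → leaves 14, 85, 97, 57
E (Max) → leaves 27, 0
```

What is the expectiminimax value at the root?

B (Max): max(93, 78) = 93
C (Chance): 9/10·36 + 1/10·29 = 35.3
D (Max): max(14, 85, 97, 57) = 97
E (Max): max(27, 0) = 27
Root (Min): min(93, 35.3, 97, 27) = 27

27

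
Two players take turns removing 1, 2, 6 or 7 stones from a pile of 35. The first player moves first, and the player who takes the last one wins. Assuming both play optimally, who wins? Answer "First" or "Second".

Second

Positions where the player to move wins (W) vs loses (L):
i:   0  1  2  3  4  5  6  7  8  9 10 11 12 13 14 15 16 17 18 19 20 21 22 23 24 25 26 27 28 29 30 31 32 33 34 35
     L  W  W  L  W  W  W  W  L  W  W  L  W  W  W  W  L  W  W  L  W  W  W  W  L  W  W  L  W  W  W  W  L  W  W  L
Position 35 is L, so the second player wins.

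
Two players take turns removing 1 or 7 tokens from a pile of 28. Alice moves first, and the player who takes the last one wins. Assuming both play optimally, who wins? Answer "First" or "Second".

Second

i:   0  1  2  3  4  5  6  7  8  9 10 11 12 13 14 15 16 17 18 19 20 21 22 23 24 25 26 27 28
     L  W  L  W  L  W  L  W  L  W  L  W  L  W  L  W  L  W  L  W  L  W  L  W  L  W  L  W  L
Position 28 is L, so the second player wins.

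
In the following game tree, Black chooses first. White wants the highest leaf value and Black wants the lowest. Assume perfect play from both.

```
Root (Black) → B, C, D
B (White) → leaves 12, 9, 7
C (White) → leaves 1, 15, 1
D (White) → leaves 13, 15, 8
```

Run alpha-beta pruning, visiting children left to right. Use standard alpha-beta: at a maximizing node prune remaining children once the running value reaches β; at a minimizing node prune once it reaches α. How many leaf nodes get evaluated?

6

B [α=-∞,β=+∞]: v=12
C [α=-∞,β=12]: v=15 after child 2 ≥ β → β-cutoff, skip 1
D [α=-∞,β=12]: v=13 after child 1 ≥ β → β-cutoff, skip 2
Root [α=-∞,β=+∞]: v=12
Leaves evaluated: 6 of 9.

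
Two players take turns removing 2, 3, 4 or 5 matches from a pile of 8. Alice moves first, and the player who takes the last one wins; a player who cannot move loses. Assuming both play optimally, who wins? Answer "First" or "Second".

Compute winning (W) and losing (L) positions by backward induction:
i:   0  1  2  3  4  5  6  7  8
     L  L  W  W  W  W  W  L  L
Position 8 is L, so the second player wins.

Second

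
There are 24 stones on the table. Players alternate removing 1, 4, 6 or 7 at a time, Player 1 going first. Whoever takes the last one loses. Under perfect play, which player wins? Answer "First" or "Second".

Second

Compute winning (W) and losing (L) positions by backward induction:
i:   0  1  2  3  4  5  6  7  8  9 10 11 12 13 14 15 16 17 18 19 20 21 22 23 24
     W  L  W  L  W  W  L  W  W  W  W  L  W  W  L  W  L  W  W  L  W  W  W  W  L
Position 24 is L, so the second player wins.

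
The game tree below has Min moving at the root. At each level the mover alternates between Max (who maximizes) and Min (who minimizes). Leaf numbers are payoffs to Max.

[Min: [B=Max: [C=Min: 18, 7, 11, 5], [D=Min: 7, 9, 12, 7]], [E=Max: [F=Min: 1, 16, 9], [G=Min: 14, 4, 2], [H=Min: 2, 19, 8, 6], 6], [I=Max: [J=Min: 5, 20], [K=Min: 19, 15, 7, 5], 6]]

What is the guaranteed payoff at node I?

6

J: min(5, 20) = 5
K: min(19, 15, 7, 5) = 5
I: max(5, 5, 6) = 6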